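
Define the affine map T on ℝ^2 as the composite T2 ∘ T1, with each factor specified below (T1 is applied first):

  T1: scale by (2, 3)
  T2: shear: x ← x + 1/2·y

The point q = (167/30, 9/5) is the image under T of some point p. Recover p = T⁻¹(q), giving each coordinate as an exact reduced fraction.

p = (7/3, 3/5)

T1 = [2 0 0; 0 3 0; 0 0 1]
T2·T1 = [2 3/2 0; 0 3 0; 0 0 1]
det M = 6; M⁻¹ = [1/2 -1/4 0; 0 1/3 0; 0 0 1]
M⁻¹ · (167/30, 9/5)ᵀ = (7/3, 3/5)ᵀ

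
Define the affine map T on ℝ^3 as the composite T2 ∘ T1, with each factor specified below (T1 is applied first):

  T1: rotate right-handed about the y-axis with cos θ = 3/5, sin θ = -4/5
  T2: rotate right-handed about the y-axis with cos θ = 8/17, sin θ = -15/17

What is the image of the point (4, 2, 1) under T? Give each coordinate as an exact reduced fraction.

T(p) = (-13/5, 2, 16/5)

T1 rotate right-handed about the y-axis with cos θ = 3/5, sin θ = -4/5: (4, 2, 1) → (8/5, 2, 19/5)
T2 rotate right-handed about the y-axis with cos θ = 8/17, sin θ = -15/17: (8/5, 2, 19/5) → (-13/5, 2, 16/5)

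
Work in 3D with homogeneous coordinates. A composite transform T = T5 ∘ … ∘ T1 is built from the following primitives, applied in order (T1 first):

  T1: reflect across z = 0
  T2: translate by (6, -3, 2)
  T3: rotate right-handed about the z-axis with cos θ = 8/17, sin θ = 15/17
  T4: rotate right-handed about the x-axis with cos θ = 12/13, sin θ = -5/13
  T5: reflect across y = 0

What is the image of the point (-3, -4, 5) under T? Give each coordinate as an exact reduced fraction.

T1 reflect across z = 0: (-3, -4, 5) → (-3, -4, -5)
T2 translate by (6, -3, 2): (-3, -4, -5) → (3, -7, -3)
T3 rotate right-handed about the z-axis with cos θ = 8/17, sin θ = 15/17: (3, -7, -3) → (129/17, -11/17, -3)
T4 rotate right-handed about the x-axis with cos θ = 12/13, sin θ = -5/13: (129/17, -11/17, -3) → (129/17, -387/221, -557/221)
T5 reflect across y = 0: (129/17, -387/221, -557/221) → (129/17, 387/221, -557/221)

T(p) = (129/17, 387/221, -557/221)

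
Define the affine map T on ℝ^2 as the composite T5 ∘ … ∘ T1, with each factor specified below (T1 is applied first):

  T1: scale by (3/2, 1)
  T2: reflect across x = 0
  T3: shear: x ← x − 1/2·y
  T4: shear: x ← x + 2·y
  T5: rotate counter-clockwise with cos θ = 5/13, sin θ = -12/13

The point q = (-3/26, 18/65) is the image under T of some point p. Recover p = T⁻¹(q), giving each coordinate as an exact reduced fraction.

p = (1/5, 0)

T1 = [3/2 0 0; 0 1 0; 0 0 1]
T2·T1 = [-3/2 0 0; 0 1 0; 0 0 1]
T3·…·T1 = [-3/2 -1/2 0; 0 1 0; 0 0 1]
T4·…·T1 = [-3/2 3/2 0; 0 1 0; 0 0 1]
T5·…·T1 = [-15/26 3/2 0; 18/13 -1 0; 0 0 1]
det M = -3/2; M⁻¹ = [2/3 1 0; 12/13 5/13 0; 0 0 1]
M⁻¹ · (-3/26, 18/65)ᵀ = (1/5, 0)ᵀ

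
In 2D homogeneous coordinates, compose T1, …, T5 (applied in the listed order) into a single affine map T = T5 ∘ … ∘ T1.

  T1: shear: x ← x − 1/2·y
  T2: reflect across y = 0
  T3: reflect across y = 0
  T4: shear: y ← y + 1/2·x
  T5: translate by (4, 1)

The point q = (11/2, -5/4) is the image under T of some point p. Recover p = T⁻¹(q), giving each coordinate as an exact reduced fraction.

p = (0, -3)

T1 = [1 -1/2 0; 0 1 0; 0 0 1]
T2·T1 = [1 -1/2 0; 0 -1 0; 0 0 1]
T3·…·T1 = [1 -1/2 0; 0 1 0; 0 0 1]
T4·…·T1 = [1 -1/2 0; 1/2 3/4 0; 0 0 1]
T5·…·T1 = [1 -1/2 4; 1/2 3/4 1; 0 0 1]
det M = 1; M⁻¹ = [3/4 1/2 -7/2; -1/2 1 1; 0 0 1]
M⁻¹ · (11/2, -5/4)ᵀ = (0, -3)ᵀ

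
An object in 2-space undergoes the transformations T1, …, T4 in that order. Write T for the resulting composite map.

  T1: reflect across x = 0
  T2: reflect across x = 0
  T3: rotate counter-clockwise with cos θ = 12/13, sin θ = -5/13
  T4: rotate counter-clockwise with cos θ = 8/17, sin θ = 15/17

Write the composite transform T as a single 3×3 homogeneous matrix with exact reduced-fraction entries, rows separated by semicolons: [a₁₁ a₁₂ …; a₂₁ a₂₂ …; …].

T1 = [-1 0 0; 0 1 0; 0 0 1]
T2·T1 = [1 0 0; 0 1 0; 0 0 1]
T3·…·T1 = [12/13 5/13 0; -5/13 12/13 0; 0 0 1]
T4·…·T1 = [171/221 -140/221 0; 140/221 171/221 0; 0 0 1]

T = [171/221 -140/221 0; 140/221 171/221 0; 0 0 1]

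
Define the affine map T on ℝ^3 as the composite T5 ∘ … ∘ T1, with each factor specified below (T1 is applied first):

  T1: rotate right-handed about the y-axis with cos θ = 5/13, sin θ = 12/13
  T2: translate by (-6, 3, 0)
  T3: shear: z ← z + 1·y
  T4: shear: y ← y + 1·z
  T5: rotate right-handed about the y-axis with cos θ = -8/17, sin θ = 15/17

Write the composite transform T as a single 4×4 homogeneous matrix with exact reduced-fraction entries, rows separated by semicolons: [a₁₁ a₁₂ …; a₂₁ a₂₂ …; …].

T1 = [5/13 0 12/13 0; 0 1 0 0; -12/13 0 5/13 0; 0 0 0 1]
T2·T1 = [5/13 0 12/13 -6; 0 1 0 3; -12/13 0 5/13 0; 0 0 0 1]
T3·…·T1 = [5/13 0 12/13 -6; 0 1 0 3; -12/13 1 5/13 3; 0 0 0 1]
T4·…·T1 = [5/13 0 12/13 -6; -12/13 2 5/13 6; -12/13 1 5/13 3; 0 0 0 1]
T5·…·T1 = [-220/221 15/17 -21/221 93/17; -12/13 2 5/13 6; 21/221 -8/17 -220/221 66/17; 0 0 0 1]

T = [-220/221 15/17 -21/221 93/17; -12/13 2 5/13 6; 21/221 -8/17 -220/221 66/17; 0 0 0 1]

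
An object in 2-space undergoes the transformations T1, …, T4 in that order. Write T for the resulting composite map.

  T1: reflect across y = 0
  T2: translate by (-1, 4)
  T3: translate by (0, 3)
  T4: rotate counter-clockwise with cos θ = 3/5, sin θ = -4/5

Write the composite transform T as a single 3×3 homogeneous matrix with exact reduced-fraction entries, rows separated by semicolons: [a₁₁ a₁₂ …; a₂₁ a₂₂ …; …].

T1 = [1 0 0; 0 -1 0; 0 0 1]
T2·T1 = [1 0 -1; 0 -1 4; 0 0 1]
T3·…·T1 = [1 0 -1; 0 -1 7; 0 0 1]
T4·…·T1 = [3/5 -4/5 5; -4/5 -3/5 5; 0 0 1]

T = [3/5 -4/5 5; -4/5 -3/5 5; 0 0 1]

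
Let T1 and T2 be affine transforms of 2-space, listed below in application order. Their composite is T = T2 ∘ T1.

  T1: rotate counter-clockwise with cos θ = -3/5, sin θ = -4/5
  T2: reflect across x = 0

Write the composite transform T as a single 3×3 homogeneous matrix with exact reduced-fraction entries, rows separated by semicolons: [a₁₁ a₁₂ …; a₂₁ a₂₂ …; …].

T = [3/5 -4/5 0; -4/5 -3/5 0; 0 0 1]

T1 = [-3/5 4/5 0; -4/5 -3/5 0; 0 0 1]
T2·T1 = [3/5 -4/5 0; -4/5 -3/5 0; 0 0 1]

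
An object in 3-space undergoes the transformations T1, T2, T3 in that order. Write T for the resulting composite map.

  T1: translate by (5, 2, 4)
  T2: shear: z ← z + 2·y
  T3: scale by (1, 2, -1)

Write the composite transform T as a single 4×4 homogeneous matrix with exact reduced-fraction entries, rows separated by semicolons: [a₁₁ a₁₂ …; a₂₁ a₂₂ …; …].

T1 = [1 0 0 5; 0 1 0 2; 0 0 1 4; 0 0 0 1]
T2·T1 = [1 0 0 5; 0 1 0 2; 0 2 1 8; 0 0 0 1]
T3·…·T1 = [1 0 0 5; 0 2 0 4; 0 -2 -1 -8; 0 0 0 1]

T = [1 0 0 5; 0 2 0 4; 0 -2 -1 -8; 0 0 0 1]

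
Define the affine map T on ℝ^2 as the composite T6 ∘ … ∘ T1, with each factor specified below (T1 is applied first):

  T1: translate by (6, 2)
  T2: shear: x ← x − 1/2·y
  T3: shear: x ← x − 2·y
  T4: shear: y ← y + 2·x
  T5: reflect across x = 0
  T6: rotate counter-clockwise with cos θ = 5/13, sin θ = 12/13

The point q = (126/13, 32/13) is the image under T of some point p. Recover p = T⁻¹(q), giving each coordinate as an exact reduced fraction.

p = (-2, 2)

T1 = [1 0 6; 0 1 2; 0 0 1]
T2·T1 = [1 -1/2 5; 0 1 2; 0 0 1]
T3·…·T1 = [1 -5/2 1; 0 1 2; 0 0 1]
T4·…·T1 = [1 -5/2 1; 2 -4 4; 0 0 1]
T5·…·T1 = [-1 5/2 -1; 2 -4 4; 0 0 1]
T6·…·T1 = [-29/13 121/26 -53/13; -2/13 10/13 8/13; 0 0 1]
det M = -1; M⁻¹ = [-10/13 121/26 -6; -2/13 29/13 -2; 0 0 1]
M⁻¹ · (126/13, 32/13)ᵀ = (-2, 2)ᵀ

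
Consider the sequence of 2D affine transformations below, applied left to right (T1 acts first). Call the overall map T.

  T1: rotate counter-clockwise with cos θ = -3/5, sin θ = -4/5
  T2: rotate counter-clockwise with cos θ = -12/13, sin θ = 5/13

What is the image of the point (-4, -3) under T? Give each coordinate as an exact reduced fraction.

T1 rotate counter-clockwise with cos θ = -3/5, sin θ = -4/5: (-4, -3) → (0, 5)
T2 rotate counter-clockwise with cos θ = -12/13, sin θ = 5/13: (0, 5) → (-25/13, -60/13)

T(p) = (-25/13, -60/13)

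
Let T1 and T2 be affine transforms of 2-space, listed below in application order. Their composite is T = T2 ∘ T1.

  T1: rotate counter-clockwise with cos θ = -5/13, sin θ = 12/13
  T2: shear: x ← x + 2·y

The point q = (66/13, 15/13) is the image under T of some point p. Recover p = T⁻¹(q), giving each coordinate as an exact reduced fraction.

p = (0, -3)

T1 = [-5/13 -12/13 0; 12/13 -5/13 0; 0 0 1]
T2·T1 = [19/13 -22/13 0; 12/13 -5/13 0; 0 0 1]
det M = 1; M⁻¹ = [-5/13 22/13 0; -12/13 19/13 0; 0 0 1]
M⁻¹ · (66/13, 15/13)ᵀ = (0, -3)ᵀ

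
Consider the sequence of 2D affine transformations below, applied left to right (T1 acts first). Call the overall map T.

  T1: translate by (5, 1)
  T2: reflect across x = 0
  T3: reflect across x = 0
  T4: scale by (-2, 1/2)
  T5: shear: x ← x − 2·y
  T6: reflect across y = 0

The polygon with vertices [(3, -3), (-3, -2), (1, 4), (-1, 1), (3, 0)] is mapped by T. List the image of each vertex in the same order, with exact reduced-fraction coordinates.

T1 translate by (5, 1): (3, -3) → (8, -2); (-3, -2) → (2, -1); (1, 4) → (6, 5); (-1, 1) → (4, 2); (3, 0) → (8, 1)
T2 reflect across x = 0: (8, -2) → (-8, -2); (2, -1) → (-2, -1); (6, 5) → (-6, 5); (4, 2) → (-4, 2); (8, 1) → (-8, 1)
T3 reflect across x = 0: (-8, -2) → (8, -2); (-2, -1) → (2, -1); (-6, 5) → (6, 5); (-4, 2) → (4, 2); (-8, 1) → (8, 1)
T4 scale by (-2, 1/2): (8, -2) → (-16, -1); (2, -1) → (-4, -1/2); (6, 5) → (-12, 5/2); (4, 2) → (-8, 1); (8, 1) → (-16, 1/2)
T5 shear: x ← x − 2·y: (-16, -1) → (-14, -1); (-4, -1/2) → (-3, -1/2); (-12, 5/2) → (-17, 5/2); (-8, 1) → (-10, 1); (-16, 1/2) → (-17, 1/2)
T6 reflect across y = 0: (-14, -1) → (-14, 1); (-3, -1/2) → (-3, 1/2); (-17, 5/2) → (-17, -5/2); (-10, 1) → (-10, -1); (-17, 1/2) → (-17, -1/2)

image vertices: (-14, 1), (-3, 1/2), (-17, -5/2), (-10, -1), (-17, -1/2)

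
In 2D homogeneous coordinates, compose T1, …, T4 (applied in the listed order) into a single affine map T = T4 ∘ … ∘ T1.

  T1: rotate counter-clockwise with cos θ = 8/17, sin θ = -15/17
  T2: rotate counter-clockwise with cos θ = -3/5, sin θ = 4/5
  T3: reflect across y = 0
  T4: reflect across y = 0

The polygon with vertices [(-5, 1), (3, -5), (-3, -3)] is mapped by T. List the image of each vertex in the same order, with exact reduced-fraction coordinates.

T1 rotate counter-clockwise with cos θ = 8/17, sin θ = -15/17: (-5, 1) → (-25/17, 83/17); (3, -5) → (-3, -5); (-3, -3) → (-69/17, 21/17)
T2 rotate counter-clockwise with cos θ = -3/5, sin θ = 4/5: (-25/17, 83/17) → (-257/85, -349/85); (-3, -5) → (29/5, 3/5); (-69/17, 21/17) → (123/85, -339/85)
T3 reflect across y = 0: (-257/85, -349/85) → (-257/85, 349/85); (29/5, 3/5) → (29/5, -3/5); (123/85, -339/85) → (123/85, 339/85)
T4 reflect across y = 0: (-257/85, 349/85) → (-257/85, -349/85); (29/5, -3/5) → (29/5, 3/5); (123/85, 339/85) → (123/85, -339/85)

image vertices: (-257/85, -349/85), (29/5, 3/5), (123/85, -339/85)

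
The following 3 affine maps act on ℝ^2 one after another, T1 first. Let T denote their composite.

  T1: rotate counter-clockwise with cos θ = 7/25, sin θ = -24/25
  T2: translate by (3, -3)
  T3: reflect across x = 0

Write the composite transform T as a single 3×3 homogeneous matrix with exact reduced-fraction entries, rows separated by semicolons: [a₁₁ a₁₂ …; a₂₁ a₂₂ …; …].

T1 = [7/25 24/25 0; -24/25 7/25 0; 0 0 1]
T2·T1 = [7/25 24/25 3; -24/25 7/25 -3; 0 0 1]
T3·…·T1 = [-7/25 -24/25 -3; -24/25 7/25 -3; 0 0 1]

T = [-7/25 -24/25 -3; -24/25 7/25 -3; 0 0 1]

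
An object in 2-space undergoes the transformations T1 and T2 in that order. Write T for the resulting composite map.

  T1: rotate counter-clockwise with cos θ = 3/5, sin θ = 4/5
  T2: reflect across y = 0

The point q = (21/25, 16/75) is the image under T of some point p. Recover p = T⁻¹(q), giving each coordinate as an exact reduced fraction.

p = (1/3, -4/5)

T1 = [3/5 -4/5 0; 4/5 3/5 0; 0 0 1]
T2·T1 = [3/5 -4/5 0; -4/5 -3/5 0; 0 0 1]
det M = -1; M⁻¹ = [3/5 -4/5 0; -4/5 -3/5 0; 0 0 1]
M⁻¹ · (21/25, 16/75)ᵀ = (1/3, -4/5)ᵀ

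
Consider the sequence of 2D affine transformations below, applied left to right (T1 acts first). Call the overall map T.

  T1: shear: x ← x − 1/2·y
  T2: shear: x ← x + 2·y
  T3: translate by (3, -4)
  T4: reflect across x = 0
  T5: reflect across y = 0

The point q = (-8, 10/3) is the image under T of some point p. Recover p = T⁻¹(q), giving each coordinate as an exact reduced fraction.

p = (4, 2/3)

T1 = [1 -1/2 0; 0 1 0; 0 0 1]
T2·T1 = [1 3/2 0; 0 1 0; 0 0 1]
T3·…·T1 = [1 3/2 3; 0 1 -4; 0 0 1]
T4·…·T1 = [-1 -3/2 -3; 0 1 -4; 0 0 1]
T5·…·T1 = [-1 -3/2 -3; 0 -1 4; 0 0 1]
det M = 1; M⁻¹ = [-1 3/2 -9; 0 -1 4; 0 0 1]
M⁻¹ · (-8, 10/3)ᵀ = (4, 2/3)ᵀ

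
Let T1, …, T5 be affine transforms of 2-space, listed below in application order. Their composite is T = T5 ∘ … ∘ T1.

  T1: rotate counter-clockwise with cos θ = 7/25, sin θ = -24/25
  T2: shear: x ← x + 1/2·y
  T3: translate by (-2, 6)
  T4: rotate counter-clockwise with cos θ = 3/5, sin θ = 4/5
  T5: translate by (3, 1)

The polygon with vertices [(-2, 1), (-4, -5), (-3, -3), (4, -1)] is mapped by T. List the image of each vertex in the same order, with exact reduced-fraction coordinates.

T1 rotate counter-clockwise with cos θ = 7/25, sin θ = -24/25: (-2, 1) → (2/5, 11/5); (-4, -5) → (-148/25, 61/25); (-3, -3) → (-93/25, 51/25); (4, -1) → (4/25, -103/25)
T2 shear: x ← x + 1/2·y: (2/5, 11/5) → (3/2, 11/5); (-148/25, 61/25) → (-47/10, 61/25); (-93/25, 51/25) → (-27/10, 51/25); (4/25, -103/25) → (-19/10, -103/25)
T3 translate by (-2, 6): (3/2, 11/5) → (-1/2, 41/5); (-47/10, 61/25) → (-67/10, 211/25); (-27/10, 51/25) → (-47/10, 201/25); (-19/10, -103/25) → (-39/10, 47/25)
T4 rotate counter-clockwise with cos θ = 3/5, sin θ = 4/5: (-1/2, 41/5) → (-343/50, 113/25); (-67/10, 211/25) → (-2693/250, -37/125); (-47/10, 201/25) → (-2313/250, 133/125); (-39/10, 47/25) → (-961/250, -249/125)
T5 translate by (3, 1): (-343/50, 113/25) → (-193/50, 138/25); (-2693/250, -37/125) → (-1943/250, 88/125); (-2313/250, 133/125) → (-1563/250, 258/125); (-961/250, -249/125) → (-211/250, -124/125)

image vertices: (-193/50, 138/25), (-1943/250, 88/125), (-1563/250, 258/125), (-211/250, -124/125)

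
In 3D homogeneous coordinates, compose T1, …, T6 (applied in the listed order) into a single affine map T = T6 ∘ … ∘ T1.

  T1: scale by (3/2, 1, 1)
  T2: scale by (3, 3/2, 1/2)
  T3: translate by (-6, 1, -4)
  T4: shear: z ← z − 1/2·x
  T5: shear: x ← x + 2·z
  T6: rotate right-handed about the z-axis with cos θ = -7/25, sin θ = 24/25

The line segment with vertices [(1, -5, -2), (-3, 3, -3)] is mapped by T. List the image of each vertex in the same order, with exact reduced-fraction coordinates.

T1 scale by (3/2, 1, 1): (1, -5, -2) → (3/2, -5, -2); (-3, 3, -3) → (-9/2, 3, -3)
T2 scale by (3, 3/2, 1/2): (3/2, -5, -2) → (9/2, -15/2, -1); (-9/2, 3, -3) → (-27/2, 9/2, -3/2)
T3 translate by (-6, 1, -4): (9/2, -15/2, -1) → (-3/2, -13/2, -5); (-27/2, 9/2, -3/2) → (-39/2, 11/2, -11/2)
T4 shear: z ← z − 1/2·x: (-3/2, -13/2, -5) → (-3/2, -13/2, -17/4); (-39/2, 11/2, -11/2) → (-39/2, 11/2, 17/4)
T5 shear: x ← x + 2·z: (-3/2, -13/2, -17/4) → (-10, -13/2, -17/4); (-39/2, 11/2, 17/4) → (-11, 11/2, 17/4)
T6 rotate right-handed about the z-axis with cos θ = -7/25, sin θ = 24/25: (-10, -13/2, -17/4) → (226/25, -389/50, -17/4); (-11, 11/2, 17/4) → (-11/5, -121/10, 17/4)

image vertices: (226/25, -389/50, -17/4), (-11/5, -121/10, 17/4)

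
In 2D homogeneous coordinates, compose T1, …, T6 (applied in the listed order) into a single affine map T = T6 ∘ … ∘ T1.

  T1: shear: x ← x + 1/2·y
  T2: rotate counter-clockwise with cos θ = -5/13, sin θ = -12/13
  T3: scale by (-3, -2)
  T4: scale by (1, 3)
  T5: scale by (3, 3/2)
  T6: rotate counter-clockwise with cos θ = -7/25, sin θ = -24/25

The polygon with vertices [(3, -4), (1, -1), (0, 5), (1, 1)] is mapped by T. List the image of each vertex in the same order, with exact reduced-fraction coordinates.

image vertices: (-5067/325, -10944/325), (-279/130, -639/65), (5949/130, 1359/65), (10503/650, -477/325)

T1 shear: x ← x + 1/2·y: (3, -4) → (1, -4); (1, -1) → (1/2, -1); (0, 5) → (5/2, 5); (1, 1) → (3/2, 1)
T2 rotate counter-clockwise with cos θ = -5/13, sin θ = -12/13: (1, -4) → (-53/13, 8/13); (1/2, -1) → (-29/26, -1/13); (5/2, 5) → (95/26, -55/13); (3/2, 1) → (9/26, -23/13)
T3 scale by (-3, -2): (-53/13, 8/13) → (159/13, -16/13); (-29/26, -1/13) → (87/26, 2/13); (95/26, -55/13) → (-285/26, 110/13); (9/26, -23/13) → (-27/26, 46/13)
T4 scale by (1, 3): (159/13, -16/13) → (159/13, -48/13); (87/26, 2/13) → (87/26, 6/13); (-285/26, 110/13) → (-285/26, 330/13); (-27/26, 46/13) → (-27/26, 138/13)
T5 scale by (3, 3/2): (159/13, -48/13) → (477/13, -72/13); (87/26, 6/13) → (261/26, 9/13); (-285/26, 330/13) → (-855/26, 495/13); (-27/26, 138/13) → (-81/26, 207/13)
T6 rotate counter-clockwise with cos θ = -7/25, sin θ = -24/25: (477/13, -72/13) → (-5067/325, -10944/325); (261/26, 9/13) → (-279/130, -639/65); (-855/26, 495/13) → (5949/130, 1359/65); (-81/26, 207/13) → (10503/650, -477/325)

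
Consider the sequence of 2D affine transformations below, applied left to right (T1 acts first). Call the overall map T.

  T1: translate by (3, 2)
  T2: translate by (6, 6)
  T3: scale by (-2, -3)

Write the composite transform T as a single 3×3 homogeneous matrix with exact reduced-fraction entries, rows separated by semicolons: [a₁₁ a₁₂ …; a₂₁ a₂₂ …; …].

T1 = [1 0 3; 0 1 2; 0 0 1]
T2·T1 = [1 0 9; 0 1 8; 0 0 1]
T3·…·T1 = [-2 0 -18; 0 -3 -24; 0 0 1]

T = [-2 0 -18; 0 -3 -24; 0 0 1]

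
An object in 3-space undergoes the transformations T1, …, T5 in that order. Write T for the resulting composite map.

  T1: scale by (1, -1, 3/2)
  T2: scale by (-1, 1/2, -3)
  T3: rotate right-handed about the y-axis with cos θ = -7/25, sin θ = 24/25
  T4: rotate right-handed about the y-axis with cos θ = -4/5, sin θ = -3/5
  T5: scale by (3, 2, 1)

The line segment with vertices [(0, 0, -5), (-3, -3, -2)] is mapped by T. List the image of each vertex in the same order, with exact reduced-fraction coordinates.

image vertices: (-81/2, 0, 18), (-9, 3, 9)

T1 scale by (1, -1, 3/2): (0, 0, -5) → (0, 0, -15/2); (-3, -3, -2) → (-3, 3, -3)
T2 scale by (-1, 1/2, -3): (0, 0, -15/2) → (0, 0, 45/2); (-3, 3, -3) → (3, 3/2, 9)
T3 rotate right-handed about the y-axis with cos θ = -7/25, sin θ = 24/25: (0, 0, 45/2) → (108/5, 0, -63/10); (3, 3/2, 9) → (39/5, 3/2, -27/5)
T4 rotate right-handed about the y-axis with cos θ = -4/5, sin θ = -3/5: (108/5, 0, -63/10) → (-27/2, 0, 18); (39/5, 3/2, -27/5) → (-3, 3/2, 9)
T5 scale by (3, 2, 1): (-27/2, 0, 18) → (-81/2, 0, 18); (-3, 3/2, 9) → (-9, 3, 9)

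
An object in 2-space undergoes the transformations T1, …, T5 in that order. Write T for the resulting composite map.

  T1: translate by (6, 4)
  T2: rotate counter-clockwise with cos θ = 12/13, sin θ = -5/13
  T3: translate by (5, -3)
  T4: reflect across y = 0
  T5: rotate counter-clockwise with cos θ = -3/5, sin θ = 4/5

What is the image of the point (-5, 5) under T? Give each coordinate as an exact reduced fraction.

T(p) = (-22/13, 136/13)

T1 translate by (6, 4): (-5, 5) → (1, 9)
T2 rotate counter-clockwise with cos θ = 12/13, sin θ = -5/13: (1, 9) → (57/13, 103/13)
T3 translate by (5, -3): (57/13, 103/13) → (122/13, 64/13)
T4 reflect across y = 0: (122/13, 64/13) → (122/13, -64/13)
T5 rotate counter-clockwise with cos θ = -3/5, sin θ = 4/5: (122/13, -64/13) → (-22/13, 136/13)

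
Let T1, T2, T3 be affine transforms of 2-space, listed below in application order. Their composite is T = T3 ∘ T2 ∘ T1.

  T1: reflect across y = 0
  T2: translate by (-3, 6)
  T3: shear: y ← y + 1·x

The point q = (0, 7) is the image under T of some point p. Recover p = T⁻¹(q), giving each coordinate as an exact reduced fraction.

p = (3, -1)

T1 = [1 0 0; 0 -1 0; 0 0 1]
T2·T1 = [1 0 -3; 0 -1 6; 0 0 1]
T3·…·T1 = [1 0 -3; 1 -1 3; 0 0 1]
det M = -1; M⁻¹ = [1 0 3; 1 -1 6; 0 0 1]
M⁻¹ · (0, 7)ᵀ = (3, -1)ᵀ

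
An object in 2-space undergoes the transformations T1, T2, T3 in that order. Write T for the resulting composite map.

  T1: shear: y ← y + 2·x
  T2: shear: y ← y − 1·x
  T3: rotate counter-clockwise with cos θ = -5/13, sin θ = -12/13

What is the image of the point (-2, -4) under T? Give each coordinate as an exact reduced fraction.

T1 shear: y ← y + 2·x: (-2, -4) → (-2, -8)
T2 shear: y ← y − 1·x: (-2, -8) → (-2, -6)
T3 rotate counter-clockwise with cos θ = -5/13, sin θ = -12/13: (-2, -6) → (-62/13, 54/13)

T(p) = (-62/13, 54/13)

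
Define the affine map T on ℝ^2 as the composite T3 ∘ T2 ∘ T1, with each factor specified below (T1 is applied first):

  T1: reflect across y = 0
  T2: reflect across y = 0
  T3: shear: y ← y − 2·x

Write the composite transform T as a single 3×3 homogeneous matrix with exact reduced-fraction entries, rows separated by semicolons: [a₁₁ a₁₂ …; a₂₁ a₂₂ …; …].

T = [1 0 0; -2 1 0; 0 0 1]

T1 = [1 0 0; 0 -1 0; 0 0 1]
T2·T1 = [1 0 0; 0 1 0; 0 0 1]
T3·…·T1 = [1 0 0; -2 1 0; 0 0 1]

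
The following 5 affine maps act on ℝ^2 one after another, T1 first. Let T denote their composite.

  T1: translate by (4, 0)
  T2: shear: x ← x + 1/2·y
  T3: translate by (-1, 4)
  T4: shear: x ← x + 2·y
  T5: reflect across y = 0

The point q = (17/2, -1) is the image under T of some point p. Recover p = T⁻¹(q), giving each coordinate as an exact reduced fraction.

T1 = [1 0 4; 0 1 0; 0 0 1]
T2·T1 = [1 1/2 4; 0 1 0; 0 0 1]
T3·…·T1 = [1 1/2 3; 0 1 4; 0 0 1]
T4·…·T1 = [1 5/2 11; 0 1 4; 0 0 1]
T5·…·T1 = [1 5/2 11; 0 -1 -4; 0 0 1]
det M = -1; M⁻¹ = [1 5/2 -1; 0 -1 -4; 0 0 1]
M⁻¹ · (17/2, -1)ᵀ = (5, -3)ᵀ

p = (5, -3)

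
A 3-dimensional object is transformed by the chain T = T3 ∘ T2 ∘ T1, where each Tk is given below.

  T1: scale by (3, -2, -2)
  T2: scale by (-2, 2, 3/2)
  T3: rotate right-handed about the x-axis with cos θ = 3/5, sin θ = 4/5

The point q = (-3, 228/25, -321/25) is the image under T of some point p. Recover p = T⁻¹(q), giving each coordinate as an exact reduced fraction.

p = (1/2, 6/5, 5)

T1 = [3 0 0 0; 0 -2 0 0; 0 0 -2 0; 0 0 0 1]
T2·T1 = [-6 0 0 0; 0 -4 0 0; 0 0 -3 0; 0 0 0 1]
T3·…·T1 = [-6 0 0 0; 0 -12/5 12/5 0; 0 -16/5 -9/5 0; 0 0 0 1]
det M = -72; M⁻¹ = [-1/6 0 0 0; 0 -3/20 -1/5 0; 0 4/15 -1/5 0; 0 0 0 1]
M⁻¹ · (-3, 228/25, -321/25)ᵀ = (1/2, 6/5, 5)ᵀ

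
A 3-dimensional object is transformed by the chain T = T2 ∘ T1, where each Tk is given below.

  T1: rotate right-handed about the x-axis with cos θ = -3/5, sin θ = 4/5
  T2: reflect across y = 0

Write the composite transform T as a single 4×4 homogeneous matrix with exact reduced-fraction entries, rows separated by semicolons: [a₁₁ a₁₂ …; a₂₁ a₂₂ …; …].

T = [1 0 0 0; 0 3/5 4/5 0; 0 4/5 -3/5 0; 0 0 0 1]

T1 = [1 0 0 0; 0 -3/5 -4/5 0; 0 4/5 -3/5 0; 0 0 0 1]
T2·T1 = [1 0 0 0; 0 3/5 4/5 0; 0 4/5 -3/5 0; 0 0 0 1]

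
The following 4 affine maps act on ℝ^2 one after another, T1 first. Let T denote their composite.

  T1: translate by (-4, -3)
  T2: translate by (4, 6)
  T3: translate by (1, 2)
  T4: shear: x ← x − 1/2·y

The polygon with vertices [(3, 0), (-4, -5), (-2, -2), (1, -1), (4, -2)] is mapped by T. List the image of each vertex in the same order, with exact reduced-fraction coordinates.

T1 translate by (-4, -3): (3, 0) → (-1, -3); (-4, -5) → (-8, -8); (-2, -2) → (-6, -5); (1, -1) → (-3, -4); (4, -2) → (0, -5)
T2 translate by (4, 6): (-1, -3) → (3, 3); (-8, -8) → (-4, -2); (-6, -5) → (-2, 1); (-3, -4) → (1, 2); (0, -5) → (4, 1)
T3 translate by (1, 2): (3, 3) → (4, 5); (-4, -2) → (-3, 0); (-2, 1) → (-1, 3); (1, 2) → (2, 4); (4, 1) → (5, 3)
T4 shear: x ← x − 1/2·y: (4, 5) → (3/2, 5); (-3, 0) → (-3, 0); (-1, 3) → (-5/2, 3); (2, 4) → (0, 4); (5, 3) → (7/2, 3)

image vertices: (3/2, 5), (-3, 0), (-5/2, 3), (0, 4), (7/2, 3)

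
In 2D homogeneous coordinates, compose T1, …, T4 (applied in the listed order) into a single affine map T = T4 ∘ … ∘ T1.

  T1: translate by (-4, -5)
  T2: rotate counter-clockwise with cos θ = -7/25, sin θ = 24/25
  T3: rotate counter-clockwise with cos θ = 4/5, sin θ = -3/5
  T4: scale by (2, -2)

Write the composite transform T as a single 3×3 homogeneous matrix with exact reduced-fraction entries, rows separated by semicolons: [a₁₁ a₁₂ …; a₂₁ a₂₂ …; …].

T1 = [1 0 -4; 0 1 -5; 0 0 1]
T2·T1 = [-7/25 -24/25 148/25; 24/25 -7/25 -61/25; 0 0 1]
T3·…·T1 = [44/125 -117/125 409/125; 117/125 44/125 -688/125; 0 0 1]
T4·…·T1 = [88/125 -234/125 818/125; -234/125 -88/125 1376/125; 0 0 1]

T = [88/125 -234/125 818/125; -234/125 -88/125 1376/125; 0 0 1]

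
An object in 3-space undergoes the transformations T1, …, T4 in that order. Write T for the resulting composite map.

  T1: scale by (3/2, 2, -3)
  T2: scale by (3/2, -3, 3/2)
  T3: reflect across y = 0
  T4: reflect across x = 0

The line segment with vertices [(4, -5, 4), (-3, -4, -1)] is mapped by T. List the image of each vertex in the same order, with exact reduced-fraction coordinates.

T1 scale by (3/2, 2, -3): (4, -5, 4) → (6, -10, -12); (-3, -4, -1) → (-9/2, -8, 3)
T2 scale by (3/2, -3, 3/2): (6, -10, -12) → (9, 30, -18); (-9/2, -8, 3) → (-27/4, 24, 9/2)
T3 reflect across y = 0: (9, 30, -18) → (9, -30, -18); (-27/4, 24, 9/2) → (-27/4, -24, 9/2)
T4 reflect across x = 0: (9, -30, -18) → (-9, -30, -18); (-27/4, -24, 9/2) → (27/4, -24, 9/2)

image vertices: (-9, -30, -18), (27/4, -24, 9/2)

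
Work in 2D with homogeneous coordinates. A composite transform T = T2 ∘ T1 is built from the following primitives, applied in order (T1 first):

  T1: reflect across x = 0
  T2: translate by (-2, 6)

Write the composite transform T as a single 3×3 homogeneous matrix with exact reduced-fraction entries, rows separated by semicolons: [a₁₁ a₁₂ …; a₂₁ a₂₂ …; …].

T = [-1 0 -2; 0 1 6; 0 0 1]

T1 = [-1 0 0; 0 1 0; 0 0 1]
T2·T1 = [-1 0 -2; 0 1 6; 0 0 1]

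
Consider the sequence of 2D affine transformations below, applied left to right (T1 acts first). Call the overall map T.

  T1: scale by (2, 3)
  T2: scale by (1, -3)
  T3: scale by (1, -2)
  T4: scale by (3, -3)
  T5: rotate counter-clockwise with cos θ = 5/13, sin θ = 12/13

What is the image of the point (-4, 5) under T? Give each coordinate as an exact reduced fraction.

T(p) = (240, -126)

T1 scale by (2, 3): (-4, 5) → (-8, 15)
T2 scale by (1, -3): (-8, 15) → (-8, -45)
T3 scale by (1, -2): (-8, -45) → (-8, 90)
T4 scale by (3, -3): (-8, 90) → (-24, -270)
T5 rotate counter-clockwise with cos θ = 5/13, sin θ = 12/13: (-24, -270) → (240, -126)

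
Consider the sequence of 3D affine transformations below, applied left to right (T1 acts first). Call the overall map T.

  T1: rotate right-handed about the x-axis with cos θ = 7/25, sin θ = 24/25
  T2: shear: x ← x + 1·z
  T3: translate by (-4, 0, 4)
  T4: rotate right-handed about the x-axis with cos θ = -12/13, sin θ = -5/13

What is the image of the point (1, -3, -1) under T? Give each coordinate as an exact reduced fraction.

T1 rotate right-handed about the x-axis with cos θ = 7/25, sin θ = 24/25: (1, -3, -1) → (1, 3/25, -79/25)
T2 shear: x ← x + 1·z: (1, 3/25, -79/25) → (-54/25, 3/25, -79/25)
T3 translate by (-4, 0, 4): (-54/25, 3/25, -79/25) → (-154/25, 3/25, 21/25)
T4 rotate right-handed about the x-axis with cos θ = -12/13, sin θ = -5/13: (-154/25, 3/25, 21/25) → (-154/25, 69/325, -267/325)

T(p) = (-154/25, 69/325, -267/325)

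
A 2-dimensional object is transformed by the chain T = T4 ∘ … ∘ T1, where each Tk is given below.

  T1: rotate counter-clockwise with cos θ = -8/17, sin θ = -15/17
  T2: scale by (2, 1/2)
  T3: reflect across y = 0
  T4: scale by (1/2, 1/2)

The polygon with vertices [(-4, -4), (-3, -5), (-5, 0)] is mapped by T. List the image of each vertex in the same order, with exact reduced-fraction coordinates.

image vertices: (-28/17, -23/17), (-3, -5/4), (40/17, -75/68)

T1 rotate counter-clockwise with cos θ = -8/17, sin θ = -15/17: (-4, -4) → (-28/17, 92/17); (-3, -5) → (-3, 5); (-5, 0) → (40/17, 75/17)
T2 scale by (2, 1/2): (-28/17, 92/17) → (-56/17, 46/17); (-3, 5) → (-6, 5/2); (40/17, 75/17) → (80/17, 75/34)
T3 reflect across y = 0: (-56/17, 46/17) → (-56/17, -46/17); (-6, 5/2) → (-6, -5/2); (80/17, 75/34) → (80/17, -75/34)
T4 scale by (1/2, 1/2): (-56/17, -46/17) → (-28/17, -23/17); (-6, -5/2) → (-3, -5/4); (80/17, -75/34) → (40/17, -75/68)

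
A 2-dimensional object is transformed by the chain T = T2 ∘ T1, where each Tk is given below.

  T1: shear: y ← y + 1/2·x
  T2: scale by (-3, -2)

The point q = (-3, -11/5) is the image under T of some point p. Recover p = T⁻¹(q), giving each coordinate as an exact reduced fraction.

T1 = [1 0 0; 1/2 1 0; 0 0 1]
T2·T1 = [-3 0 0; -1 -2 0; 0 0 1]
det M = 6; M⁻¹ = [-1/3 0 0; 1/6 -1/2 0; 0 0 1]
M⁻¹ · (-3, -11/5)ᵀ = (1, 3/5)ᵀ

p = (1, 3/5)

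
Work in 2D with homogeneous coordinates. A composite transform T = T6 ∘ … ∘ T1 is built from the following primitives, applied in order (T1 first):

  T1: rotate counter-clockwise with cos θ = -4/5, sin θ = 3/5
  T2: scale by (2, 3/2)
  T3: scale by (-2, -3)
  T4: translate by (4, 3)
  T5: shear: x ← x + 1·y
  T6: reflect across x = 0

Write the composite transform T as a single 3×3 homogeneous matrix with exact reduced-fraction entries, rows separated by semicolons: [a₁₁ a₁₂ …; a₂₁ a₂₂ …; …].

T = [-1/2 -6 -7; -27/10 18/5 3; 0 0 1]

T1 = [-4/5 -3/5 0; 3/5 -4/5 0; 0 0 1]
T2·T1 = [-8/5 -6/5 0; 9/10 -6/5 0; 0 0 1]
T3·…·T1 = [16/5 12/5 0; -27/10 18/5 0; 0 0 1]
T4·…·T1 = [16/5 12/5 4; -27/10 18/5 3; 0 0 1]
T5·…·T1 = [1/2 6 7; -27/10 18/5 3; 0 0 1]
T6·…·T1 = [-1/2 -6 -7; -27/10 18/5 3; 0 0 1]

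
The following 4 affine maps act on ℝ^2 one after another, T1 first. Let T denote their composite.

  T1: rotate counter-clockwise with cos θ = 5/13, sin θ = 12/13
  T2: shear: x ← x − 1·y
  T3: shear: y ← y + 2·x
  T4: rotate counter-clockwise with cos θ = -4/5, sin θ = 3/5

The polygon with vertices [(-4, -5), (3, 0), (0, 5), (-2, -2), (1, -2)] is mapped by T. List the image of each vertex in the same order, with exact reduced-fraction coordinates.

image vertices: (-911/65, -21/5), (102/65, -3/5), (155/13, 5), (-378/65, -8/5), (-276/65, -11/5)

T1 rotate counter-clockwise with cos θ = 5/13, sin θ = 12/13: (-4, -5) → (40/13, -73/13); (3, 0) → (15/13, 36/13); (0, 5) → (-60/13, 25/13); (-2, -2) → (14/13, -34/13); (1, -2) → (29/13, 2/13)
T2 shear: x ← x − 1·y: (40/13, -73/13) → (113/13, -73/13); (15/13, 36/13) → (-21/13, 36/13); (-60/13, 25/13) → (-85/13, 25/13); (14/13, -34/13) → (48/13, -34/13); (29/13, 2/13) → (27/13, 2/13)
T3 shear: y ← y + 2·x: (113/13, -73/13) → (113/13, 153/13); (-21/13, 36/13) → (-21/13, -6/13); (-85/13, 25/13) → (-85/13, -145/13); (48/13, -34/13) → (48/13, 62/13); (27/13, 2/13) → (27/13, 56/13)
T4 rotate counter-clockwise with cos θ = -4/5, sin θ = 3/5: (113/13, 153/13) → (-911/65, -21/5); (-21/13, -6/13) → (102/65, -3/5); (-85/13, -145/13) → (155/13, 5); (48/13, 62/13) → (-378/65, -8/5); (27/13, 56/13) → (-276/65, -11/5)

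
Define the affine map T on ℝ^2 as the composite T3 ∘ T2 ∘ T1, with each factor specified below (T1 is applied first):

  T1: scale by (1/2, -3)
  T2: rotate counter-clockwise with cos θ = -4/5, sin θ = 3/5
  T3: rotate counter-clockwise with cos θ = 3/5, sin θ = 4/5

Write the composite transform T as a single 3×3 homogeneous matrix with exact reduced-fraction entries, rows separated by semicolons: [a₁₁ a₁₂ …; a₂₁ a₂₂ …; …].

T = [-12/25 -21/25 0; -7/50 72/25 0; 0 0 1]

T1 = [1/2 0 0; 0 -3 0; 0 0 1]
T2·T1 = [-2/5 9/5 0; 3/10 12/5 0; 0 0 1]
T3·…·T1 = [-12/25 -21/25 0; -7/50 72/25 0; 0 0 1]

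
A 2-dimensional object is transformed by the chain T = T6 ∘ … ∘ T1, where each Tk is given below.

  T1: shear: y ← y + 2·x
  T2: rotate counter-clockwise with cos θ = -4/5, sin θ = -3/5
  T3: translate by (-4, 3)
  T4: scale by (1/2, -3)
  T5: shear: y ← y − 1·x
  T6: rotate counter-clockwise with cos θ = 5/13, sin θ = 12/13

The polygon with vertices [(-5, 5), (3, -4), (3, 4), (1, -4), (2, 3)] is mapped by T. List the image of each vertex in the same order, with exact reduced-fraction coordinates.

image vertices: (669/26, -321/26), (-293/65, -61/65), (-1241/65, 503/65), (93/13, -81/13), (-1487/130, 521/130)

T1 shear: y ← y + 2·x: (-5, 5) → (-5, -5); (3, -4) → (3, 2); (3, 4) → (3, 10); (1, -4) → (1, -2); (2, 3) → (2, 7)
T2 rotate counter-clockwise with cos θ = -4/5, sin θ = -3/5: (-5, -5) → (1, 7); (3, 2) → (-6/5, -17/5); (3, 10) → (18/5, -49/5); (1, -2) → (-2, 1); (2, 7) → (13/5, -34/5)
T3 translate by (-4, 3): (1, 7) → (-3, 10); (-6/5, -17/5) → (-26/5, -2/5); (18/5, -49/5) → (-2/5, -34/5); (-2, 1) → (-6, 4); (13/5, -34/5) → (-7/5, -19/5)
T4 scale by (1/2, -3): (-3, 10) → (-3/2, -30); (-26/5, -2/5) → (-13/5, 6/5); (-2/5, -34/5) → (-1/5, 102/5); (-6, 4) → (-3, -12); (-7/5, -19/5) → (-7/10, 57/5)
T5 shear: y ← y − 1·x: (-3/2, -30) → (-3/2, -57/2); (-13/5, 6/5) → (-13/5, 19/5); (-1/5, 102/5) → (-1/5, 103/5); (-3, -12) → (-3, -9); (-7/10, 57/5) → (-7/10, 121/10)
T6 rotate counter-clockwise with cos θ = 5/13, sin θ = 12/13: (-3/2, -57/2) → (669/26, -321/26); (-13/5, 19/5) → (-293/65, -61/65); (-1/5, 103/5) → (-1241/65, 503/65); (-3, -9) → (93/13, -81/13); (-7/10, 121/10) → (-1487/130, 521/130)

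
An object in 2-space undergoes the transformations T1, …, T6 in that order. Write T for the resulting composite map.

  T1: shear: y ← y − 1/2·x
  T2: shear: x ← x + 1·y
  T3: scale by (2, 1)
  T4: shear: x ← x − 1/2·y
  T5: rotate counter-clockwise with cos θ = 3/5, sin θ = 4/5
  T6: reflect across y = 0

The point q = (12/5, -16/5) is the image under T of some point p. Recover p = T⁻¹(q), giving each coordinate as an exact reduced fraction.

p = (2, 1)

T1 = [1 0 0; -1/2 1 0; 0 0 1]
T2·T1 = [1/2 1 0; -1/2 1 0; 0 0 1]
T3·…·T1 = [1 2 0; -1/2 1 0; 0 0 1]
T4·…·T1 = [5/4 3/2 0; -1/2 1 0; 0 0 1]
T5·…·T1 = [23/20 1/10 0; 7/10 9/5 0; 0 0 1]
T6·…·T1 = [23/20 1/10 0; -7/10 -9/5 0; 0 0 1]
det M = -2; M⁻¹ = [9/10 1/20 0; -7/20 -23/40 0; 0 0 1]
M⁻¹ · (12/5, -16/5)ᵀ = (2, 1)ᵀ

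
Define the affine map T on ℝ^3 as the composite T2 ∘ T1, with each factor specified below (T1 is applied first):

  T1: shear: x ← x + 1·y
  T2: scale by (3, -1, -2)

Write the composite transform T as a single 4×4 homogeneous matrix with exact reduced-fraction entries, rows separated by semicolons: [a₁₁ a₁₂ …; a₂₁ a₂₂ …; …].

T1 = [1 1 0 0; 0 1 0 0; 0 0 1 0; 0 0 0 1]
T2·T1 = [3 3 0 0; 0 -1 0 0; 0 0 -2 0; 0 0 0 1]

T = [3 3 0 0; 0 -1 0 0; 0 0 -2 0; 0 0 0 1]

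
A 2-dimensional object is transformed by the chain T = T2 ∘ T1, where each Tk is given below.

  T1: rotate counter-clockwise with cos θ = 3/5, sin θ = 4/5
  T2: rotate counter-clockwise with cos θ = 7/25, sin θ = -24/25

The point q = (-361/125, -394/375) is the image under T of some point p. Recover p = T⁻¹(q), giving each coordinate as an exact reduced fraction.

T1 = [3/5 -4/5 0; 4/5 3/5 0; 0 0 1]
T2·T1 = [117/125 44/125 0; -44/125 117/125 0; 0 0 1]
det M = 1; M⁻¹ = [117/125 -44/125 0; 44/125 117/125 0; 0 0 1]
M⁻¹ · (-361/125, -394/375)ᵀ = (-7/3, -2)ᵀ

p = (-7/3, -2)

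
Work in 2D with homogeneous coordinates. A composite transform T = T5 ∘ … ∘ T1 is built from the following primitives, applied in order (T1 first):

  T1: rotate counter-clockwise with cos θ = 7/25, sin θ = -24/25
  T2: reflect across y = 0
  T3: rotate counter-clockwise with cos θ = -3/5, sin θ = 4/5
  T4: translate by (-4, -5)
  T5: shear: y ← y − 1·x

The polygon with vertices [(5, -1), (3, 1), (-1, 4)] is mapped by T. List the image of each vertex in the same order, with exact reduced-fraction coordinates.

image vertices: (-1041/125, 79/125), (-179/25, 51/25), (-559/125, 446/125)

T1 rotate counter-clockwise with cos θ = 7/25, sin θ = -24/25: (5, -1) → (11/25, -127/25); (3, 1) → (9/5, -13/5); (-1, 4) → (89/25, 52/25)
T2 reflect across y = 0: (11/25, -127/25) → (11/25, 127/25); (9/5, -13/5) → (9/5, 13/5); (89/25, 52/25) → (89/25, -52/25)
T3 rotate counter-clockwise with cos θ = -3/5, sin θ = 4/5: (11/25, 127/25) → (-541/125, -337/125); (9/5, 13/5) → (-79/25, -3/25); (89/25, -52/25) → (-59/125, 512/125)
T4 translate by (-4, -5): (-541/125, -337/125) → (-1041/125, -962/125); (-79/25, -3/25) → (-179/25, -128/25); (-59/125, 512/125) → (-559/125, -113/125)
T5 shear: y ← y − 1·x: (-1041/125, -962/125) → (-1041/125, 79/125); (-179/25, -128/25) → (-179/25, 51/25); (-559/125, -113/125) → (-559/125, 446/125)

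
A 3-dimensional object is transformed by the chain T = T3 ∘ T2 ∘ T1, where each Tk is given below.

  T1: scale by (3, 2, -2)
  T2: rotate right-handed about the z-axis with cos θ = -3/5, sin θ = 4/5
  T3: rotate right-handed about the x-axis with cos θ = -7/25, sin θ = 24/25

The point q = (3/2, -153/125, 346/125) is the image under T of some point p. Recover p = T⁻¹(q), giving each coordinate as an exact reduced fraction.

T1 = [3 0 0 0; 0 2 0 0; 0 0 -2 0; 0 0 0 1]
T2·T1 = [-9/5 -8/5 0 0; 12/5 -6/5 0 0; 0 0 -2 0; 0 0 0 1]
T3·…·T1 = [-9/5 -8/5 0 0; -84/125 42/125 48/25 0; 288/125 -144/125 14/25 0; 0 0 0 1]
det M = -12; M⁻¹ = [-1/5 -28/375 32/125 0; -2/5 21/250 -36/125 0; 0 12/25 7/50 0; 0 0 0 1]
M⁻¹ · (3/2, -153/125, 346/125)ᵀ = (1/2, -3/2, -1/5)ᵀ

p = (1/2, -3/2, -1/5)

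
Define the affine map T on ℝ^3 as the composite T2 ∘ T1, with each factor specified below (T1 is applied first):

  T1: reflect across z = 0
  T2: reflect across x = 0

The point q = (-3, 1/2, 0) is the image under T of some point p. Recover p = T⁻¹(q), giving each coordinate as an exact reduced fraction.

T1 = [1 0 0 0; 0 1 0 0; 0 0 -1 0; 0 0 0 1]
T2·T1 = [-1 0 0 0; 0 1 0 0; 0 0 -1 0; 0 0 0 1]
det M = 1; M⁻¹ = [-1 0 0 0; 0 1 0 0; 0 0 -1 0; 0 0 0 1]
M⁻¹ · (-3, 1/2, 0)ᵀ = (3, 1/2, 0)ᵀ

p = (3, 1/2, 0)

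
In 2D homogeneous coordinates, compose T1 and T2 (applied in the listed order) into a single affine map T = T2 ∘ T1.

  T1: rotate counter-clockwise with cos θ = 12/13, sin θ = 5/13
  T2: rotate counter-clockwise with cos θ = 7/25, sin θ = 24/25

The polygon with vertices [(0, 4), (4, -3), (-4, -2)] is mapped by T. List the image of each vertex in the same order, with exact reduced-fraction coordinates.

image vertices: (-1292/325, -144/325), (33/13, 56/13), (158/65, -244/65)

T1 rotate counter-clockwise with cos θ = 12/13, sin θ = 5/13: (0, 4) → (-20/13, 48/13); (4, -3) → (63/13, -16/13); (-4, -2) → (-38/13, -44/13)
T2 rotate counter-clockwise with cos θ = 7/25, sin θ = 24/25: (-20/13, 48/13) → (-1292/325, -144/325); (63/13, -16/13) → (33/13, 56/13); (-38/13, -44/13) → (158/65, -244/65)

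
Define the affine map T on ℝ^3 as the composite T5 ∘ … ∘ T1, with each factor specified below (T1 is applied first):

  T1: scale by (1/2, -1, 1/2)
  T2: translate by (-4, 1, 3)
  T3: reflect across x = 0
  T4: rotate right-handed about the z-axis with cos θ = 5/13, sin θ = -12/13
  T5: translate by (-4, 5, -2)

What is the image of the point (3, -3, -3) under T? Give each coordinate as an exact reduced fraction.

T1 scale by (1/2, -1, 1/2): (3, -3, -3) → (3/2, 3, -3/2)
T2 translate by (-4, 1, 3): (3/2, 3, -3/2) → (-5/2, 4, 3/2)
T3 reflect across x = 0: (-5/2, 4, 3/2) → (5/2, 4, 3/2)
T4 rotate right-handed about the z-axis with cos θ = 5/13, sin θ = -12/13: (5/2, 4, 3/2) → (121/26, -10/13, 3/2)
T5 translate by (-4, 5, -2): (121/26, -10/13, 3/2) → (17/26, 55/13, -1/2)

T(p) = (17/26, 55/13, -1/2)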